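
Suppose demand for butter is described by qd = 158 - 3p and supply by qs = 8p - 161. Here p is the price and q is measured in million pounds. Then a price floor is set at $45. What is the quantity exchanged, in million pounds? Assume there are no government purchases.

23

In a free market, 158 - 3p = 8p - 161 gives the equilibrium p* = 29, q* = 71.
The floor of 45 is above the equilibrium price 29, so it binds.
At p = 45: qd = 158 - 3·45 = 23 and qs = 8·45 - 161 = 199.
The quantity actually transacted is the short side, demand: 23.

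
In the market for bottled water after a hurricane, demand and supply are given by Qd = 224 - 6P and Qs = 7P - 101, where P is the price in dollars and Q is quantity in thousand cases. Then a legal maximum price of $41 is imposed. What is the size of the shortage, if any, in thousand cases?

0

Setting quantity demanded equal to quantity supplied, 224 - 6P = 7P - 101, gives P* = 25 and Q* = 74.
The ceiling of 41 is above the equilibrium price 25, so it is not binding; the market clears at P* = 25, Q* = 74.
Since the control does not bind, there is no shortage.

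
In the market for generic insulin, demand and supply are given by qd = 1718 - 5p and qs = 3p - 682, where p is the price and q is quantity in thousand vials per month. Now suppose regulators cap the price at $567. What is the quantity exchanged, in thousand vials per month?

218

In a free market, 1718 - 5p = 3p - 682 gives the equilibrium p* = 300, q* = 218.
The ceiling of 567 is above the equilibrium price 300, so it is not binding; the market clears at p* = 300, q* = 218.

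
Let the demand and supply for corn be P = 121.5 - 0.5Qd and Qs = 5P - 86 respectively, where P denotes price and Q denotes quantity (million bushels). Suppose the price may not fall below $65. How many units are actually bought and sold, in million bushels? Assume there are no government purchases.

Rearranging demand gives Qd = 243 - 2P. Equilibrium: 243 - 2P = 5P - 86, so 329 = 7P and P* = 47, Q* = 149.
The floor of 65 is above the equilibrium price 47, so it binds.
At P = 65: Qd = 243 - 2·65 = 113 and Qs = 5·65 - 86 = 239.
The quantity actually transacted is the short side, demand: 113.

113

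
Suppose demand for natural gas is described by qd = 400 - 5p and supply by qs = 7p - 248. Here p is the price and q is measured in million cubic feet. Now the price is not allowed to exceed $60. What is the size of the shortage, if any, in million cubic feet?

Equilibrium: 400 - 5p = 7p - 248, so 648 = 12p and p* = 54, q* = 130.
The ceiling of 60 is above the equilibrium price 54, so it is not binding; the market clears at p* = 54, q* = 130.
Since the control does not bind, there is no shortage.

0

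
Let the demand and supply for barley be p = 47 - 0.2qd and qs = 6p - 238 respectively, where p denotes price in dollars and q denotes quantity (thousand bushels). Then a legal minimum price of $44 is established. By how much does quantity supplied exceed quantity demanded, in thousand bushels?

11

Rearranging demand gives qd = 235 - 5p. Without the control the market clears where 235 - 5p = 6p - 238, i.e. p* = 43 and q* = 20.
The floor of 44 is above the equilibrium price 43, so it binds.
At p = 44: qd = 235 - 5·44 = 15 and qs = 6·44 - 238 = 26.
Surplus = qs - qd = 26 - 15 = 11.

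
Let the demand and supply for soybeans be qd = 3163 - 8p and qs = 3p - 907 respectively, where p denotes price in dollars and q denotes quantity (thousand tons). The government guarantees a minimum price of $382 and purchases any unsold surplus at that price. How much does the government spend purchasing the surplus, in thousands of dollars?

Setting quantity demanded equal to quantity supplied, 3163 - 8p = 3p - 907, gives p* = 370 and q* = 203.
Because the floor (382) lies above the market-clearing price, it is binding.
At p = 382: qd = 3163 - 8·382 = 107 and qs = 3·382 - 907 = 239.
Surplus = qs - qd = 132.
Government expenditure = surplus × support price = 132 × 382 = 50424.

50424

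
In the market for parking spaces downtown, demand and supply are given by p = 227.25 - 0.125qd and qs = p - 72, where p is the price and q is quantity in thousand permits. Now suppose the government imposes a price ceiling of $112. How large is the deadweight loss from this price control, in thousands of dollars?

5402.25

Rearranging demand gives qd = 1818 - 8p. Equilibrium: 1818 - 8p = p - 72, so 1890 = 9p and p* = 210, q* = 138.
Since 112 < 210, the ceiling is binding.
At p = 112: qd = 1818 - 8·112 = 922 and qs = 112 - 72 = 40.
Quantity traded falls to 40. At q = 40 the demand price is (1818 - 40)/8 = 222.25 and the supply price is 72 + 40 = 112.
Deadweight loss = ½ · (222.25 - 112) · (138 - 40) = ½ · 110.25 · 98 = 5402.25.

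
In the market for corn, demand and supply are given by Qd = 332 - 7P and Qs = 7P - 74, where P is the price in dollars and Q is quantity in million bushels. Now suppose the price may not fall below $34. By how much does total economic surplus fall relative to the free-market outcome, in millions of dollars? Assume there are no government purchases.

Equilibrium: 332 - 7P = 7P - 74, so 406 = 14P and P* = 29, Q* = 129.
Because the floor (34) lies above the market-clearing price, it is binding.
At P = 34: Qd = 332 - 7·34 = 94 and Qs = 7·34 - 74 = 164.
Quantity traded falls to 94. At Q = 94 the demand price is (332 - 94)/7 = 34 and the supply price is (74 + 94)/7 = 24.
Deadweight loss = ½ · (34 - 24) · (129 - 94) = ½ · 10 · 35 = 175.

175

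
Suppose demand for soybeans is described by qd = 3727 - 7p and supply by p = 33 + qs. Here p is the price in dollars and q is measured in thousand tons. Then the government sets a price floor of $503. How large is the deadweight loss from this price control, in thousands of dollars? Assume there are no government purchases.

30492

Rearranging supply gives qs = p - 33. Without the control the market clears where 3727 - 7p = p - 33, i.e. p* = 470 and q* = 437.
Because the floor (503) lies above the market-clearing price, it is binding.
At p = 503: qd = 3727 - 7·503 = 206 and qs = 503 - 33 = 470.
Quantity traded falls to 206. At q = 206 the demand price is (3727 - 206)/7 = 503 and the supply price is 33 + 206 = 239.
Deadweight loss = ½ · (503 - 239) · (437 - 206) = ½ · 264 · 231 = 30492.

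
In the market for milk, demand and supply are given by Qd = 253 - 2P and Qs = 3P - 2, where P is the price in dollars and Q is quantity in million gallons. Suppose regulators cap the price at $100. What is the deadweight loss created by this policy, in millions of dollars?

0

Setting quantity demanded equal to quantity supplied, 253 - 2P = 3P - 2, gives P* = 51 and Q* = 151.
The ceiling of 100 is above the equilibrium price 51, so it is not binding; the market clears at P* = 51, Q* = 151.
Since the control does not bind, no trades are prevented and deadweight loss is zero.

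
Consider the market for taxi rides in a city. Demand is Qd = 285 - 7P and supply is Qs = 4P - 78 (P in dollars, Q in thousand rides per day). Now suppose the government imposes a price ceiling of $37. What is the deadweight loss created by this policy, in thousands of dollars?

Setting quantity demanded equal to quantity supplied, 285 - 7P = 4P - 78, gives P* = 33 and Q* = 54.
Since 37 is above P* = 33, the ceiling does not bind and the free-market outcome prevails.
Since the control does not bind, no trades are prevented and deadweight loss is zero.

0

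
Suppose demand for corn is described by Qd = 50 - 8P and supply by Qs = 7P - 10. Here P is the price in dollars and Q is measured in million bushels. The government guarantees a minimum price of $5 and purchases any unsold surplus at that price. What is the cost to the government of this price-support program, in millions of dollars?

75

Setting quantity demanded equal to quantity supplied, 50 - 8P = 7P - 10, gives P* = 4 and Q* = 18.
Because the floor (5) lies above the market-clearing price, it is binding.
At P = 5: Qd = 50 - 8·5 = 10 and Qs = 7·5 - 10 = 25.
Surplus = Qs - Qd = 15.
Government expenditure = surplus × support price = 15 × 5 = 75.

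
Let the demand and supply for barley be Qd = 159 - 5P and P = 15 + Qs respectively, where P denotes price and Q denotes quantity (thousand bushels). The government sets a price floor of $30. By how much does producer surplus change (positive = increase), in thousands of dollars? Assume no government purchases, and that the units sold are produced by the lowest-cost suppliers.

Rearranging supply gives Qs = P - 15. In a free market, 159 - 5P = P - 15 gives the equilibrium P* = 29, Q* = 14.
Because the floor (30) lies above the market-clearing price, it is binding.
At P = 30: Qd = 159 - 5·30 = 9 and Qs = 30 - 15 = 15.
Producer surplus without the control is ½ · (29 - 15) · 14 = 98.
With the floor, 9 units are sold at 30. The supply price at Q = 9 is 24, so PS = ½ · [(30 - 15) + (30 - 24)] · 9 = 94.5.
Change in producer surplus = 94.5 - 98 = -3.5.

-3.5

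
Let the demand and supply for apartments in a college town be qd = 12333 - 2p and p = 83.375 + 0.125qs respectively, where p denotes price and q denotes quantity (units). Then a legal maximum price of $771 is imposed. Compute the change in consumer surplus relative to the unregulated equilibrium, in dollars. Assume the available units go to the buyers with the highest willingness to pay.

Rearranging supply gives qs = 8p - 667. In a free market, 12333 - 2p = 8p - 667 gives the equilibrium p* = 1300, q* = 9733.
Since 771 < 1300, the ceiling is binding.
At p = 771: qd = 12333 - 2·771 = 10791 and qs = 8·771 - 667 = 5501.
Consumer surplus without the control is ½ · (6166.5 - 1300) · 9733 = 23682822.25.
With the ceiling, 5501 units are sold at 771 (assume they go to the highest-value buyers). The demand price at q = 5501 is 3416, so CS = ½ · [(6166.5 - 771) + (3416 - 771)] · 5501 = 22115395.25.
Change in consumer surplus = 22115395.25 - 23682822.25 = -1567427.

-1567427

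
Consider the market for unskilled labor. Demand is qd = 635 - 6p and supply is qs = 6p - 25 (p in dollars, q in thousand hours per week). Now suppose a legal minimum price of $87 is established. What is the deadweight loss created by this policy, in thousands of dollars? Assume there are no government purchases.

6144

In a free market, 635 - 6p = 6p - 25 gives the equilibrium p* = 55, q* = 305.
The floor of 87 is above the equilibrium price 55, so it binds.
At p = 87: qd = 635 - 6·87 = 113 and qs = 6·87 - 25 = 497.
Quantity traded falls to 113. At q = 113 the demand price is (635 - 113)/6 = 87 and the supply price is (25 + 113)/6 = 23.
Deadweight loss = ½ · (87 - 23) · (305 - 113) = ½ · 64 · 192 = 6144.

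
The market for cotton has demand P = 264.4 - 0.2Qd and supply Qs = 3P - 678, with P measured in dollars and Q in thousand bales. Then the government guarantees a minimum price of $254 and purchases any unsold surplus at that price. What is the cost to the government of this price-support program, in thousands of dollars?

8128

Rearranging demand gives Qd = 1322 - 5P. Equilibrium: 1322 - 5P = 3P - 678, so 2000 = 8P and P* = 250, Q* = 72.
The floor of 254 is above the equilibrium price 250, so it binds.
At P = 254: Qd = 1322 - 5·254 = 52 and Qs = 3·254 - 678 = 84.
Surplus = Qs - Qd = 32.
Government expenditure = surplus × support price = 32 × 254 = 8128.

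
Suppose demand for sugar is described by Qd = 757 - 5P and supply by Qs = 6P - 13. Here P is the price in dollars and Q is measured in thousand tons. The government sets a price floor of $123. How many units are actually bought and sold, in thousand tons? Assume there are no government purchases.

In a free market, 757 - 5P = 6P - 13 gives the equilibrium P* = 70, Q* = 407.
Since 123 > 70, the floor is binding.
At P = 123: Qd = 757 - 5·123 = 142 and Qs = 6·123 - 13 = 725.
The quantity actually transacted is the short side, demand: 142.

142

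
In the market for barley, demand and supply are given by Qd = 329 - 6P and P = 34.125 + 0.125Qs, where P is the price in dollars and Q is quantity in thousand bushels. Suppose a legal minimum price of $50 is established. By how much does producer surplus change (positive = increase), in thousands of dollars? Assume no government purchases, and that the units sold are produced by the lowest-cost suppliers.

Rearranging supply gives Qs = 8P - 273. Without the control the market clears where 329 - 6P = 8P - 273, i.e. P* = 43 and Q* = 71.
Since 50 > 43, the floor is binding.
At P = 50: Qd = 329 - 6·50 = 29 and Qs = 8·50 - 273 = 127.
Producer surplus without the control is ½ · (43 - 34.125) · 71 = 315.0625.
With the floor, 29 units are sold at 50. The supply price at Q = 29 is 37.75, so PS = ½ · [(50 - 34.125) + (50 - 37.75)] · 29 = 407.8125.
Change in producer surplus = 407.8125 - 315.0625 = 92.75.

92.75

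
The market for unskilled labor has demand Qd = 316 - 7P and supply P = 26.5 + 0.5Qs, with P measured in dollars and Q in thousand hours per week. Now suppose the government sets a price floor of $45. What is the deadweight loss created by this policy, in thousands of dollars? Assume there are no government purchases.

252

Rearranging supply gives Qs = 2P - 53. Equilibrium: 316 - 7P = 2P - 53, so 369 = 9P and P* = 41, Q* = 29.
Since 45 > 41, the floor is binding.
At P = 45: Qd = 316 - 7·45 = 1 and Qs = 2·45 - 53 = 37.
Quantity traded falls to 1. At Q = 1 the demand price is (316 - 1)/7 = 45 and the supply price is (53 + 1)/2 = 27.
Deadweight loss = ½ · (45 - 27) · (29 - 1) = ½ · 18 · 28 = 252.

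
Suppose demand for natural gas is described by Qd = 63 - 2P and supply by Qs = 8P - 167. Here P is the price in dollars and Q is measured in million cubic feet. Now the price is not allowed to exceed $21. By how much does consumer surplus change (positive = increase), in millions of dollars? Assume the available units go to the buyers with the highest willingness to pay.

In a free market, 63 - 2P = 8P - 167 gives the equilibrium P* = 23, Q* = 17.
The ceiling of 21 is below the equilibrium price 23, so it binds.
At P = 21: Qd = 63 - 2·21 = 21 and Qs = 8·21 - 167 = 1.
Consumer surplus without the control is ½ · (31.5 - 23) · 17 = 72.25.
With the ceiling, 1 units are sold at 21 (assume they go to the highest-value buyers). The demand price at Q = 1 is 31, so CS = ½ · [(31.5 - 21) + (31 - 21)] · 1 = 10.25.
Change in consumer surplus = 10.25 - 72.25 = -62.

-62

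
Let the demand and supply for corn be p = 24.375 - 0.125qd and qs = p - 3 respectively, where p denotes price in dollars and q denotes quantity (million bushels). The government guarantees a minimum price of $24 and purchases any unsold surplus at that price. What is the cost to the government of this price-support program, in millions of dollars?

Rearranging demand gives qd = 195 - 8p. Without the control the market clears where 195 - 8p = p - 3, i.e. p* = 22 and q* = 19.
The floor of 24 is above the equilibrium price 22, so it binds.
At p = 24: qd = 195 - 8·24 = 3 and qs = 24 - 3 = 21.
Surplus = qs - qd = 18.
Government expenditure = surplus × support price = 18 × 24 = 432.

432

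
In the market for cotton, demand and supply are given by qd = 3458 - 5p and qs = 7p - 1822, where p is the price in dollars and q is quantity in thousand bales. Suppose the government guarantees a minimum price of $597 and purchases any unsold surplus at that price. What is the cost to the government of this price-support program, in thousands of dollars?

1124748

Setting quantity demanded equal to quantity supplied, 3458 - 5p = 7p - 1822, gives p* = 440 and q* = 1258.
The floor of 597 is above the equilibrium price 440, so it binds.
At p = 597: qd = 3458 - 5·597 = 473 and qs = 7·597 - 1822 = 2357.
Surplus = qs - qd = 1884.
Government expenditure = surplus × support price = 1884 × 597 = 1124748.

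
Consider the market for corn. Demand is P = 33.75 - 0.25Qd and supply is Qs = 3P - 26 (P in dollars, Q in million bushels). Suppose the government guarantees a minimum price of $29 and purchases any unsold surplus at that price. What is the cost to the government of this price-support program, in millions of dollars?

Rearranging demand gives Qd = 135 - 4P. Equilibrium: 135 - 4P = 3P - 26, so 161 = 7P and P* = 23, Q* = 43.
Since 29 > 23, the floor is binding.
At P = 29: Qd = 135 - 4·29 = 19 and Qs = 3·29 - 26 = 61.
Surplus = Qs - Qd = 42.
Government expenditure = surplus × support price = 42 × 29 = 1218.

1218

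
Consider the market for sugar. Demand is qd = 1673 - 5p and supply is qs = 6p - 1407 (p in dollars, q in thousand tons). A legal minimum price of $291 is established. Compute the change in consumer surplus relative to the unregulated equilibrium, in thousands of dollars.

Equilibrium: 1673 - 5p = 6p - 1407, so 3080 = 11p and p* = 280, q* = 273.
Since 291 > 280, the floor is binding.
At p = 291: qd = 1673 - 5·291 = 218 and qs = 6·291 - 1407 = 339.
Consumer surplus without the control is ½ · (334.6 - 280) · 273 = 7452.9.
With the floor, consumers buy 218 units at 291, so CS = ½ · (334.6 - 291) · 218 = 4752.4.
Change in consumer surplus = 4752.4 - 7452.9 = -2700.5.

-2700.5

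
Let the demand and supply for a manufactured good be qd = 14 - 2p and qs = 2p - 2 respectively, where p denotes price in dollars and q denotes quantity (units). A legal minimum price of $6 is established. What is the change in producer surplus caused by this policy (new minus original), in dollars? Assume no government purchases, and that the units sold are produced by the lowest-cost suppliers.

0

Setting quantity demanded equal to quantity supplied, 14 - 2p = 2p - 2, gives p* = 4 and q* = 6.
Since 6 > 4, the floor is binding.
At p = 6: qd = 14 - 2·6 = 2 and qs = 2·6 - 2 = 10.
Producer surplus without the control is ½ · (4 - 1) · 6 = 9.
With the floor, 2 units are sold at 6. The supply price at q = 2 is 2, so PS = ½ · [(6 - 1) + (6 - 2)] · 2 = 9.
Change in producer surplus = 9 - 9 = 0.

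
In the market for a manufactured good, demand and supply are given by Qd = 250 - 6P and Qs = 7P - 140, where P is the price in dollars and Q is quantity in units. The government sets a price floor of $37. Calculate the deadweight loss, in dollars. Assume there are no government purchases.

In a free market, 250 - 6P = 7P - 140 gives the equilibrium P* = 30, Q* = 70.
The floor of 37 is above the equilibrium price 30, so it binds.
At P = 37: Qd = 250 - 6·37 = 28 and Qs = 7·37 - 140 = 119.
Quantity traded falls to 28. At Q = 28 the demand price is (250 - 28)/6 = 37 and the supply price is (140 + 28)/7 = 24.
Deadweight loss = ½ · (37 - 24) · (70 - 28) = ½ · 13 · 42 = 273.

273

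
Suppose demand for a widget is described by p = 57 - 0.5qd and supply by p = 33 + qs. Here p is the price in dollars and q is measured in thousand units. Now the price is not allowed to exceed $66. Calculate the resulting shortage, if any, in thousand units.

Rearranging demand gives qd = 114 - 2p; rearranging supply gives qs = p - 33. Setting quantity demanded equal to quantity supplied, 114 - 2p = p - 33, gives p* = 49 and q* = 16.
The ceiling of 66 is above the equilibrium price 49, so it is not binding; the market clears at p* = 49, q* = 16.
Since the control does not bind, there is no shortage.

0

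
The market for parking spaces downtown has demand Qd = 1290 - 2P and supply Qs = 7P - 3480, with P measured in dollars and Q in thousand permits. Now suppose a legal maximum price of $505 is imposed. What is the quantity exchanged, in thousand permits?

55

Equilibrium: 1290 - 2P = 7P - 3480, so 4770 = 9P and P* = 530, Q* = 230.
Because the ceiling (505) lies below the market-clearing price, it is binding.
At P = 505: Qd = 1290 - 2·505 = 280 and Qs = 7·505 - 3480 = 55.
The quantity actually transacted is the short side, supply: 55.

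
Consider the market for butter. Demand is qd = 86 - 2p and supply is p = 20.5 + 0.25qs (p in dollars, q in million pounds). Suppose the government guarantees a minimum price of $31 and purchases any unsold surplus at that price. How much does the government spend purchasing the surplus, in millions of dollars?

558

Rearranging supply gives qs = 4p - 82. Setting quantity demanded equal to quantity supplied, 86 - 2p = 4p - 82, gives p* = 28 and q* = 30.
Since 31 > 28, the floor is binding.
At p = 31: qd = 86 - 2·31 = 24 and qs = 4·31 - 82 = 42.
Surplus = qs - qd = 18.
Government expenditure = surplus × support price = 18 × 31 = 558.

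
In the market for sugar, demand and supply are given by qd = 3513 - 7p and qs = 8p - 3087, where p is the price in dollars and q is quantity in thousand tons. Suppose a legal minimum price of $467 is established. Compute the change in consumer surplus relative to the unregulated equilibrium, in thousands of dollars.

-9139.5

Setting quantity demanded equal to quantity supplied, 3513 - 7p = 8p - 3087, gives p* = 440 and q* = 433.
The floor of 467 is above the equilibrium price 440, so it binds.
At p = 467: qd = 3513 - 7·467 = 244 and qs = 8·467 - 3087 = 649.
Consumer surplus without the control is ½ · (3513/7 - 440) · 433 = 187489/14.
With the floor, consumers buy 244 units at 467, so CS = ½ · (3513/7 - 467) · 244 = 29768/7.
Change in consumer surplus = 29768/7 - 187489/14 = -9139.5.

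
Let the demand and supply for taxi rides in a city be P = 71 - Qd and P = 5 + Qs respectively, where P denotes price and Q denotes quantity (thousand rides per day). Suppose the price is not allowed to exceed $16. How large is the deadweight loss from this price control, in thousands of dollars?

Rearranging demand gives Qd = 71 - P; rearranging supply gives Qs = P - 5. Setting quantity demanded equal to quantity supplied, 71 - P = P - 5, gives P* = 38 and Q* = 33.
Because the ceiling (16) lies below the market-clearing price, it is binding.
At P = 16: Qd = 71 - 16 = 55 and Qs = 16 - 5 = 11.
Quantity traded falls to 11. At Q = 11 the demand price is 71 - 11 = 60 and the supply price is 5 + 11 = 16.
Deadweight loss = ½ · (60 - 16) · (33 - 11) = ½ · 44 · 22 = 484.

484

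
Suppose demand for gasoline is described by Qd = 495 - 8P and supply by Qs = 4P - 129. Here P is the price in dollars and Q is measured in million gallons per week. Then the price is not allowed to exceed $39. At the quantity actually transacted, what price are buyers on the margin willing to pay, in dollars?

Setting quantity demanded equal to quantity supplied, 495 - 8P = 4P - 129, gives P* = 52 and Q* = 79.
The ceiling of 39 is below the equilibrium price 52, so it binds.
At P = 39: Qd = 495 - 8·39 = 183 and Qs = 4·39 - 129 = 27.
Only 27 units reach the market. On the demand curve, the marginal buyer's willingness to pay at Q = 27 is (495 - 27)/8 = 58.5.

58.5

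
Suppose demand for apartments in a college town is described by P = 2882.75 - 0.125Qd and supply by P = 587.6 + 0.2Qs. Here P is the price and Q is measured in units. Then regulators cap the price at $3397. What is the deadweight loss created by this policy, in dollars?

0

Rearranging demand gives Qd = 23062 - 8P; rearranging supply gives Qs = 5P - 2938. Without the control the market clears where 23062 - 8P = 5P - 2938, i.e. P* = 2000 and Q* = 7062.
Since 3397 is above P* = 2000, the ceiling does not bind and the free-market outcome prevails.
Since the control does not bind, no trades are prevented and deadweight loss is zero.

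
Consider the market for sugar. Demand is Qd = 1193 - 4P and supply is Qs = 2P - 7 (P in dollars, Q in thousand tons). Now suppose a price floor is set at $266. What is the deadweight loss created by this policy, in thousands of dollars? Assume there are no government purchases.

26136

Without the control the market clears where 1193 - 4P = 2P - 7, i.e. P* = 200 and Q* = 393.
The floor of 266 is above the equilibrium price 200, so it binds.
At P = 266: Qd = 1193 - 4·266 = 129 and Qs = 2·266 - 7 = 525.
Quantity traded falls to 129. At Q = 129 the demand price is (1193 - 129)/4 = 266 and the supply price is (7 + 129)/2 = 68.
Deadweight loss = ½ · (266 - 68) · (393 - 129) = ½ · 198 · 264 = 26136.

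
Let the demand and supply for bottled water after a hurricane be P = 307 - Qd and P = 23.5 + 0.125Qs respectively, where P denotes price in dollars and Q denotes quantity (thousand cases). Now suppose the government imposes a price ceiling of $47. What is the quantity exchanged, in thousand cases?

Rearranging demand gives Qd = 307 - P; rearranging supply gives Qs = 8P - 188. Setting quantity demanded equal to quantity supplied, 307 - P = 8P - 188, gives P* = 55 and Q* = 252.
The ceiling of 47 is below the equilibrium price 55, so it binds.
At P = 47: Qd = 307 - 47 = 260 and Qs = 8·47 - 188 = 188.
The quantity actually transacted is the short side, supply: 188.

188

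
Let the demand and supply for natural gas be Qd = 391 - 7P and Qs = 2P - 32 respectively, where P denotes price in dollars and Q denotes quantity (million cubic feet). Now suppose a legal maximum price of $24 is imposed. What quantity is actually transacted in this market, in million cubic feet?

Setting quantity demanded equal to quantity supplied, 391 - 7P = 2P - 32, gives P* = 47 and Q* = 62.
Because the ceiling (24) lies below the market-clearing price, it is binding.
At P = 24: Qd = 391 - 7·24 = 223 and Qs = 2·24 - 32 = 16.
The quantity actually transacted is the short side, supply: 16.

16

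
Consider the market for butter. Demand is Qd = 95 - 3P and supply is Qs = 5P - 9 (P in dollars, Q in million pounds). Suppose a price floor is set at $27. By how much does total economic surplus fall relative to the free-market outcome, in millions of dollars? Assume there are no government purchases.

470.4

Equilibrium: 95 - 3P = 5P - 9, so 104 = 8P and P* = 13, Q* = 56.
Because the floor (27) lies above the market-clearing price, it is binding.
At P = 27: Qd = 95 - 3·27 = 14 and Qs = 5·27 - 9 = 126.
Quantity traded falls to 14. At Q = 14 the demand price is (95 - 14)/3 = 27 and the supply price is (9 + 14)/5 = 4.6.
Deadweight loss = ½ · (27 - 4.6) · (56 - 14) = ½ · 22.4 · 42 = 470.4.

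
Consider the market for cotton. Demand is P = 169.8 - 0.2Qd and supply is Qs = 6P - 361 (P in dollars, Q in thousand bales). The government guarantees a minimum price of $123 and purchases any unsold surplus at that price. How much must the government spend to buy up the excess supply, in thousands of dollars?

17589

Rearranging demand gives Qd = 849 - 5P. Without the control the market clears where 849 - 5P = 6P - 361, i.e. P* = 110 and Q* = 299.
The floor of 123 is above the equilibrium price 110, so it binds.
At P = 123: Qd = 849 - 5·123 = 234 and Qs = 6·123 - 361 = 377.
Surplus = Qs - Qd = 143.
Government expenditure = surplus × support price = 143 × 123 = 17589.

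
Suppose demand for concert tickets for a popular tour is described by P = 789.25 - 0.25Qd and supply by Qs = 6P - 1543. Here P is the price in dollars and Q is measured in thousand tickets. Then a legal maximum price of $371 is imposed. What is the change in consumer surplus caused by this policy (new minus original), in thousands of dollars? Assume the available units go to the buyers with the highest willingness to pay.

23512.5

Rearranging demand gives Qd = 3157 - 4P. Equilibrium: 3157 - 4P = 6P - 1543, so 4700 = 10P and P* = 470, Q* = 1277.
Since 371 < 470, the ceiling is binding.
At P = 371: Qd = 3157 - 4·371 = 1673 and Qs = 6·371 - 1543 = 683.
Consumer surplus without the control is ½ · (789.25 - 470) · 1277 = 203841.125.
With the ceiling, 683 units are sold at 371 (assume they go to the highest-value buyers). The demand price at Q = 683 is 618.5, so CS = ½ · [(789.25 - 371) + (618.5 - 371)] · 683 = 227353.625.
Change in consumer surplus = 227353.625 - 203841.125 = 23512.5.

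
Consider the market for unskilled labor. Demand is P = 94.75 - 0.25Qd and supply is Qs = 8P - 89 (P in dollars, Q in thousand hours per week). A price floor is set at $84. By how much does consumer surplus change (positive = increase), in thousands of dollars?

-5985

Rearranging demand gives Qd = 379 - 4P. Equilibrium: 379 - 4P = 8P - 89, so 468 = 12P and P* = 39, Q* = 223.
Because the floor (84) lies above the market-clearing price, it is binding.
At P = 84: Qd = 379 - 4·84 = 43 and Qs = 8·84 - 89 = 583.
Consumer surplus without the control is ½ · (94.75 - 39) · 223 = 6216.125.
With the floor, consumers buy 43 units at 84, so CS = ½ · (94.75 - 84) · 43 = 231.125.
Change in consumer surplus = 231.125 - 6216.125 = -5985.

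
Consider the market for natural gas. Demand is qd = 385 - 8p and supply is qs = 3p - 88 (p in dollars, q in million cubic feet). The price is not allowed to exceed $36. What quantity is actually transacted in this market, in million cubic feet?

Equilibrium: 385 - 8p = 3p - 88, so 473 = 11p and p* = 43, q* = 41.
Because the ceiling (36) lies below the market-clearing price, it is binding.
At p = 36: qd = 385 - 8·36 = 97 and qs = 3·36 - 88 = 20.
The quantity actually transacted is the short side, supply: 20.

20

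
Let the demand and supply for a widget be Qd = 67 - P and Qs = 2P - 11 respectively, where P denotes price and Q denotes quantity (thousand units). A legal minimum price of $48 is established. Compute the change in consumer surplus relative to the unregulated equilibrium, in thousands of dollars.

In a free market, 67 - P = 2P - 11 gives the equilibrium P* = 26, Q* = 41.
The floor of 48 is above the equilibrium price 26, so it binds.
At P = 48: Qd = 67 - 48 = 19 and Qs = 2·48 - 11 = 85.
Consumer surplus without the control is ½ · (67 - 26) · 41 = 840.5.
With the floor, consumers buy 19 units at 48, so CS = ½ · (67 - 48) · 19 = 180.5.
Change in consumer surplus = 180.5 - 840.5 = -660.

-660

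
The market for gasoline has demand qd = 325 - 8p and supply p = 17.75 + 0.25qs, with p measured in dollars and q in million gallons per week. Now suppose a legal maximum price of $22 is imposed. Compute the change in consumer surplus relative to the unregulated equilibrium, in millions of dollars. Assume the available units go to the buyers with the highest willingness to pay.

66

Rearranging supply gives qs = 4p - 71. Setting quantity demanded equal to quantity supplied, 325 - 8p = 4p - 71, gives p* = 33 and q* = 61.
Since 22 < 33, the ceiling is binding.
At p = 22: qd = 325 - 8·22 = 149 and qs = 4·22 - 71 = 17.
Consumer surplus without the control is ½ · (40.625 - 33) · 61 = 232.5625.
With the ceiling, 17 units are sold at 22 (assume they go to the highest-value buyers). The demand price at q = 17 is 38.5, so CS = ½ · [(40.625 - 22) + (38.5 - 22)] · 17 = 298.5625.
Change in consumer surplus = 298.5625 - 232.5625 = 66.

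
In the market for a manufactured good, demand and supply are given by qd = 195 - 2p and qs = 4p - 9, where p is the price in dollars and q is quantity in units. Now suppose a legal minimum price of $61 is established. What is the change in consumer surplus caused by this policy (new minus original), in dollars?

-2700

Without the control the market clears where 195 - 2p = 4p - 9, i.e. p* = 34 and q* = 127.
The floor of 61 is above the equilibrium price 34, so it binds.
At p = 61: qd = 195 - 2·61 = 73 and qs = 4·61 - 9 = 235.
Consumer surplus without the control is ½ · (97.5 - 34) · 127 = 4032.25.
With the floor, consumers buy 73 units at 61, so CS = ½ · (97.5 - 61) · 73 = 1332.25.
Change in consumer surplus = 1332.25 - 4032.25 = -2700.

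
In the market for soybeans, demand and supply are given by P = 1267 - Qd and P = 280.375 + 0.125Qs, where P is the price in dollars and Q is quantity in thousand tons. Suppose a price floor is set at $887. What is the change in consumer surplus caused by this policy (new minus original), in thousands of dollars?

-312364.5

Rearranging demand gives Qd = 1267 - P; rearranging supply gives Qs = 8P - 2243. Equilibrium: 1267 - P = 8P - 2243, so 3510 = 9P and P* = 390, Q* = 877.
Because the floor (887) lies above the market-clearing price, it is binding.
At P = 887: Qd = 1267 - 887 = 380 and Qs = 8·887 - 2243 = 4853.
Consumer surplus without the control is ½ · (1267 - 390) · 877 = 384564.5.
With the floor, consumers buy 380 units at 887, so CS = ½ · (1267 - 887) · 380 = 72200.
Change in consumer surplus = 72200 - 384564.5 = -312364.5.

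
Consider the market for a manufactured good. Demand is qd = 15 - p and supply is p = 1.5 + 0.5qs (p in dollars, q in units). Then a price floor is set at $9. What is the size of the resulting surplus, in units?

9

Rearranging supply gives qs = 2p - 3. Setting quantity demanded equal to quantity supplied, 15 - p = 2p - 3, gives p* = 6 and q* = 9.
Because the floor (9) lies above the market-clearing price, it is binding.
At p = 9: qd = 15 - 9 = 6 and qs = 2·9 - 3 = 15.
Surplus = qs - qd = 15 - 6 = 9.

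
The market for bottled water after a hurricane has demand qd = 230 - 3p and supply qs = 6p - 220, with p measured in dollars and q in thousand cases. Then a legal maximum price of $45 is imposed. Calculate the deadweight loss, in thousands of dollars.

Without the control the market clears where 230 - 3p = 6p - 220, i.e. p* = 50 and q* = 80.
Since 45 < 50, the ceiling is binding.
At p = 45: qd = 230 - 3·45 = 95 and qs = 6·45 - 220 = 50.
Quantity traded falls to 50. At q = 50 the demand price is (230 - 50)/3 = 60 and the supply price is (220 + 50)/6 = 45.
Deadweight loss = ½ · (60 - 45) · (80 - 50) = ½ · 15 · 30 = 225.

225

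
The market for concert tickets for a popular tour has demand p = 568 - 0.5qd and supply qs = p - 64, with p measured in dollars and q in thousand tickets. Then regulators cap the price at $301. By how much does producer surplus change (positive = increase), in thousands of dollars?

-28363.5

Rearranging demand gives qd = 1136 - 2p. In a free market, 1136 - 2p = p - 64 gives the equilibrium p* = 400, q* = 336.
The ceiling of 301 is below the equilibrium price 400, so it binds.
At p = 301: qd = 1136 - 2·301 = 534 and qs = 301 - 64 = 237.
Producer surplus without the control is ½ · (400 - 64) · 336 = 56448.
With the ceiling, producers sell 237 units at 301, so PS = ½ · (301 - 64) · 237 = 28084.5.
Change in producer surplus = 28084.5 - 56448 = -28363.5.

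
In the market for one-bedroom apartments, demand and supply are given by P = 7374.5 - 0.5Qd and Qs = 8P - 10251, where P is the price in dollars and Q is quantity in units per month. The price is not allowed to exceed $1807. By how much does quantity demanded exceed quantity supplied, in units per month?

Rearranging demand gives Qd = 14749 - 2P. Setting quantity demanded equal to quantity supplied, 14749 - 2P = 8P - 10251, gives P* = 2500 and Q* = 9749.
Since 1807 < 2500, the ceiling is binding.
At P = 1807: Qd = 14749 - 2·1807 = 11135 and Qs = 8·1807 - 10251 = 4205.
Shortage = Qd - Qs = 11135 - 4205 = 6930.

6930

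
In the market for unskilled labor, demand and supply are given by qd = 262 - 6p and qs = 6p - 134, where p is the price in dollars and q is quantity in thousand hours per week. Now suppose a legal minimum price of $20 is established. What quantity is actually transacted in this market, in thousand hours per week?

In a free market, 262 - 6p = 6p - 134 gives the equilibrium p* = 33, q* = 64.
The floor of 20 is below the equilibrium price 33, so it is not binding; the market clears at p* = 33, q* = 64.

64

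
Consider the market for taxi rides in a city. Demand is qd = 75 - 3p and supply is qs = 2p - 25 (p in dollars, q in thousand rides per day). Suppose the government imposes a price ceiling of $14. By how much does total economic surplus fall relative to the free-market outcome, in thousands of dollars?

Equilibrium: 75 - 3p = 2p - 25, so 100 = 5p and p* = 20, q* = 15.
The ceiling of 14 is below the equilibrium price 20, so it binds.
At p = 14: qd = 75 - 3·14 = 33 and qs = 2·14 - 25 = 3.
Quantity traded falls to 3. At q = 3 the demand price is (75 - 3)/3 = 24 and the supply price is (25 + 3)/2 = 14.
Deadweight loss = ½ · (24 - 14) · (15 - 3) = ½ · 10 · 12 = 60.

60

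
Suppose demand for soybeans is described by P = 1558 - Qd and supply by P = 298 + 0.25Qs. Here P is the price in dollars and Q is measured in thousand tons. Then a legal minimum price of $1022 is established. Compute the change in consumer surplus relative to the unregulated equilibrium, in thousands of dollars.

Rearranging demand gives Qd = 1558 - P; rearranging supply gives Qs = 4P - 1192. Without the control the market clears where 1558 - P = 4P - 1192, i.e. P* = 550 and Q* = 1008.
Since 1022 > 550, the floor is binding.
At P = 1022: Qd = 1558 - 1022 = 536 and Qs = 4·1022 - 1192 = 2896.
Consumer surplus without the control is ½ · (1558 - 550) · 1008 = 508032.
With the floor, consumers buy 536 units at 1022, so CS = ½ · (1558 - 1022) · 536 = 143648.
Change in consumer surplus = 143648 - 508032 = -364384.

-364384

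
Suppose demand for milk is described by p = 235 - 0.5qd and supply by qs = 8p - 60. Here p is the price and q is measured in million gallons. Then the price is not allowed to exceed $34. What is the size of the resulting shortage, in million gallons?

190

Rearranging demand gives qd = 470 - 2p. Equilibrium: 470 - 2p = 8p - 60, so 530 = 10p and p* = 53, q* = 364.
Since 34 < 53, the ceiling is binding.
At p = 34: qd = 470 - 2·34 = 402 and qs = 8·34 - 60 = 212.
Shortage = qd - qs = 402 - 212 = 190.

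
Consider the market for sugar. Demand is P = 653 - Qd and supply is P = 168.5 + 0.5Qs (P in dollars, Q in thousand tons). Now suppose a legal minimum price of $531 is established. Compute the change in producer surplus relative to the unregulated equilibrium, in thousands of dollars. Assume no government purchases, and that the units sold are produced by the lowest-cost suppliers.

14421.75

Rearranging demand gives Qd = 653 - P; rearranging supply gives Qs = 2P - 337. Setting quantity demanded equal to quantity supplied, 653 - P = 2P - 337, gives P* = 330 and Q* = 323.
The floor of 531 is above the equilibrium price 330, so it binds.
At P = 531: Qd = 653 - 531 = 122 and Qs = 2·531 - 337 = 725.
Producer surplus without the control is ½ · (330 - 168.5) · 323 = 26082.25.
With the floor, 122 units are sold at 531. The supply price at Q = 122 is 229.5, so PS = ½ · [(531 - 168.5) + (531 - 229.5)] · 122 = 40504.
Change in producer surplus = 40504 - 26082.25 = 14421.75.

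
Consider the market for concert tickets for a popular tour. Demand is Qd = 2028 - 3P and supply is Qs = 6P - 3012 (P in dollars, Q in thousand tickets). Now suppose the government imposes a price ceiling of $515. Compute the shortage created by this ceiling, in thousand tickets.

Without the control the market clears where 2028 - 3P = 6P - 3012, i.e. P* = 560 and Q* = 348.
Because the ceiling (515) lies below the market-clearing price, it is binding.
At P = 515: Qd = 2028 - 3·515 = 483 and Qs = 6·515 - 3012 = 78.
Shortage = Qd - Qs = 483 - 78 = 405.

405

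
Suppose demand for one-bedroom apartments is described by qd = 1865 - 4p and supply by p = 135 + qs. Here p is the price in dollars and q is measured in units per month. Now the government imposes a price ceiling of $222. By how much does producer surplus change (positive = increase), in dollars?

Rearranging supply gives qs = p - 135. Setting quantity demanded equal to quantity supplied, 1865 - 4p = p - 135, gives p* = 400 and q* = 265.
Since 222 < 400, the ceiling is binding.
At p = 222: qd = 1865 - 4·222 = 977 and qs = 222 - 135 = 87.
Producer surplus without the control is ½ · (400 - 135) · 265 = 35112.5.
With the ceiling, producers sell 87 units at 222, so PS = ½ · (222 - 135) · 87 = 3784.5.
Change in producer surplus = 3784.5 - 35112.5 = -31328.

-31328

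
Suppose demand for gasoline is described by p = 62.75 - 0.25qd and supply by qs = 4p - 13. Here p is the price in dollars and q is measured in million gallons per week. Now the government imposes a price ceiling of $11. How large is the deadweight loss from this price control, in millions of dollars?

Rearranging demand gives qd = 251 - 4p. Setting quantity demanded equal to quantity supplied, 251 - 4p = 4p - 13, gives p* = 33 and q* = 119.
Since 11 < 33, the ceiling is binding.
At p = 11: qd = 251 - 4·11 = 207 and qs = 4·11 - 13 = 31.
Quantity traded falls to 31. At q = 31 the demand price is (251 - 31)/4 = 55 and the supply price is (13 + 31)/4 = 11.
Deadweight loss = ½ · (55 - 11) · (119 - 31) = ½ · 44 · 88 = 1936.

1936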